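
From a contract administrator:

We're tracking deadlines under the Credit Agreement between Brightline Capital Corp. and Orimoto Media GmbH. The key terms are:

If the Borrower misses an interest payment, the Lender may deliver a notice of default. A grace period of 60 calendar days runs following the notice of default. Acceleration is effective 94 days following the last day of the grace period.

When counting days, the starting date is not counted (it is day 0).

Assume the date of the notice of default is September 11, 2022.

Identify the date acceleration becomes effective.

February 12, 2023

Adding 60 calendar days to September 11, 2022 gives November 10, 2022, which is the last day of the grace period.
The date acceleration becomes effective: 94 calendar days after November 10, 2022 is February 12, 2023.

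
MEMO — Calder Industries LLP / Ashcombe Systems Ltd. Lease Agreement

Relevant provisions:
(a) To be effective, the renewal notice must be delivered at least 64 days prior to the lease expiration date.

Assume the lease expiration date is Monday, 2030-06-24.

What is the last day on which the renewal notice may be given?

2030-06-24 minus 64 days is 2030-04-21.

2030-04-21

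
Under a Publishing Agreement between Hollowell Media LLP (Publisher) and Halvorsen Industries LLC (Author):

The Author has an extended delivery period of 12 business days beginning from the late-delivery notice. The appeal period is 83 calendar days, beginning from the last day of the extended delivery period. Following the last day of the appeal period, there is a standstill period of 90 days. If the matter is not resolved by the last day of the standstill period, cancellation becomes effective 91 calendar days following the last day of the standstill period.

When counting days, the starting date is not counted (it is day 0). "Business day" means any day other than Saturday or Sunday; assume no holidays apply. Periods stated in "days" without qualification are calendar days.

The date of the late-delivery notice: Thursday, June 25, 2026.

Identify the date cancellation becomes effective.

From Thursday, June 25, 2026, 12 business days (Jun 26, Jun 29, Jun 30, Jul 1, …, Jul 9, Jul 10, Jul 13, skipping weekends) brings us to Monday, July 13, 2026, which is the last day of the extended delivery period.
The last day of the appeal period: 83 calendar days after July 13, 2026 is October 4, 2026.
The last day of the standstill period: 90 calendar days after October 4, 2026 is January 2, 2027.
Adding 91 calendar days to January 2, 2027 gives April 3, 2027, which is the date cancellation becomes effective.

April 3, 2027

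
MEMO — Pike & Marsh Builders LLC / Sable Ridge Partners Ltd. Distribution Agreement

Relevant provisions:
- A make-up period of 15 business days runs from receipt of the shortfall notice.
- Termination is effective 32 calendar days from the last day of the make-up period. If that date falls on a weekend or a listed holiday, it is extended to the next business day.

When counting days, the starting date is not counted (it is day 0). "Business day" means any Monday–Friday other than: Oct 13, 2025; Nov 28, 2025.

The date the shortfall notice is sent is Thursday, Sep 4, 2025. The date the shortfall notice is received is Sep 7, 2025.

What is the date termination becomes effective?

The last day of the make-up period: 15 business days after Sunday, Sep 7, 2025, skipping weekends — Sep 8, Sep 9, Sep 10, Sep 11, …, Sep 24, Sep 25, Sep 26 — lands on Friday, Sep 26, 2025.
The date termination becomes effective: 32 calendar days after Sep 26, 2025 is Oct 28, 2025. Oct 28, 2025 is a Tuesday and is not a listed holiday, so no roll-forward applies.

Oct 28, 2025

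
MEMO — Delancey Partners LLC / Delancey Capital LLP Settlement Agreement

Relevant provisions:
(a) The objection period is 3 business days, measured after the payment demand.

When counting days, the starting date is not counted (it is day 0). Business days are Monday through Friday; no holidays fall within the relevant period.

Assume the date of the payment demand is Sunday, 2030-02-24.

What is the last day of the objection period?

2030-02-27

The last day of the objection period: counting 3 business days from Sunday, 2030-02-24 (Feb 25, Feb 26, Feb 27, skipping weekends) reaches Wednesday, 2030-02-27.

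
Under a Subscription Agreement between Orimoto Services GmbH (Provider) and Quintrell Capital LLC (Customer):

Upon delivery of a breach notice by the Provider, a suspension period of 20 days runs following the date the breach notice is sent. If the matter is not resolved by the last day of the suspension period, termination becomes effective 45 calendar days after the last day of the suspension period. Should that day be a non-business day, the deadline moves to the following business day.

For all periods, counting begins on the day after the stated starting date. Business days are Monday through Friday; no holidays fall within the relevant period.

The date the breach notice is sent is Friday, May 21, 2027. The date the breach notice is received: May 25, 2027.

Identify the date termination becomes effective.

The last day of the suspension period: May 21, 2027 + 20 days = Jun 10, 2027.
The date termination becomes effective: Jun 10, 2027 + 45 days = Jul 25, 2027. That falls on a Sunday, so it rolls to the next business day, Monday, Jul 26, 2027.

Jul 26, 2027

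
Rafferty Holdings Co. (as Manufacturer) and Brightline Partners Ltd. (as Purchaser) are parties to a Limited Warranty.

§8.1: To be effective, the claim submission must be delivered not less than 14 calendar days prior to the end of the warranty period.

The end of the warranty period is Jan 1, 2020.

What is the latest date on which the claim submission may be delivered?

Dec 18, 2019

Jan 1, 2020 minus 14 days is Dec 18, 2019.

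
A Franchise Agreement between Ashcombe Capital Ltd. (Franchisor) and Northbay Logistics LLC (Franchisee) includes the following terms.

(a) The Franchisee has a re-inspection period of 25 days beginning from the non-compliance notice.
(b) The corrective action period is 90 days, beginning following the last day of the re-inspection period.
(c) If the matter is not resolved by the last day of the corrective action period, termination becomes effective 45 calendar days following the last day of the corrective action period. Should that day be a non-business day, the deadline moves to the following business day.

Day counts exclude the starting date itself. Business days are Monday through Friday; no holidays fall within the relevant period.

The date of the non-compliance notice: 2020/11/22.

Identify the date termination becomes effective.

Adding 25 calendar days to 2020/11/22 gives 2020/12/17, which is the last day of the re-inspection period.
Adding 90 calendar days to 2020/12/17 gives 2021/03/17, which is the last day of the corrective action period.
The date termination becomes effective: 2021/03/17 + 45 days = 2021/05/01. That falls on a Saturday, so it rolls to the next business day, Monday, 2021/05/03.

2021/05/03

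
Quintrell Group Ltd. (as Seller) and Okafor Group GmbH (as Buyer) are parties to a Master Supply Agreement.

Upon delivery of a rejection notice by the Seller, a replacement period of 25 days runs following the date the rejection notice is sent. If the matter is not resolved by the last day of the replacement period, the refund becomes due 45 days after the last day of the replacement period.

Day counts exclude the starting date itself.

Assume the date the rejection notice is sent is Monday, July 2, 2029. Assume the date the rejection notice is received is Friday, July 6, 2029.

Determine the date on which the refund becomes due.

September 10, 2029

The last day of the replacement period: 25 calendar days after July 2, 2029 is July 27, 2029.
Adding 45 calendar days to July 27, 2029 gives September 10, 2029, which is the date on which the refund becomes due.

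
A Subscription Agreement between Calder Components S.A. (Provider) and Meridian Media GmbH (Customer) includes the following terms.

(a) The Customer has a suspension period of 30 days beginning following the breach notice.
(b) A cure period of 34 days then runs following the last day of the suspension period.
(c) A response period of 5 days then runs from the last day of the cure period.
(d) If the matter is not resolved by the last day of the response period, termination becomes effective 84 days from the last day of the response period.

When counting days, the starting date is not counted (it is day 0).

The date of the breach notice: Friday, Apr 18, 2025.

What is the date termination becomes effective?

Adding 30 calendar days to Apr 18, 2025 gives May 18, 2025, which is the last day of the suspension period.
The last day of the cure period: 34 calendar days after May 18, 2025 is Jun 21, 2025.
The last day of the response period: 5 calendar days after Jun 21, 2025 is Jun 26, 2025.
The date termination becomes effective: 84 calendar days after Jun 26, 2025 is Sep 18, 2025.

Sep 18, 2025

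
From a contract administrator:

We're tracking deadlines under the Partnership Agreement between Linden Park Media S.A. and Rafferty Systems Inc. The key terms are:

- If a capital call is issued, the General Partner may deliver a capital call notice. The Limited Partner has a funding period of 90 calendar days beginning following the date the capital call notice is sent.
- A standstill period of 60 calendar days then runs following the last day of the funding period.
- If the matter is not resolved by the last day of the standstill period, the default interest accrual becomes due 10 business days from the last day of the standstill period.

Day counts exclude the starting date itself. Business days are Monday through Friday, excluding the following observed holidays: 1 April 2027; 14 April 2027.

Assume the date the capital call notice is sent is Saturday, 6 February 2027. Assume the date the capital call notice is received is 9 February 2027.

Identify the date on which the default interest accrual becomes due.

20 July 2027

The last day of the funding period: 90 calendar days after 6 February 2027 is 7 May 2027.
The last day of the standstill period: 7 May 2027 + 60 days = 6 July 2027.
From Tuesday, 6 July 2027, 10 business days (Jul 7, Jul 8, Jul 9, Jul 12, Jul 13, Jul 14, Jul 15, Jul 16, Jul 19, Jul 20, skipping weekends) brings us to Tuesday, 20 July 2027, which is the date on which the default interest accrual becomes due.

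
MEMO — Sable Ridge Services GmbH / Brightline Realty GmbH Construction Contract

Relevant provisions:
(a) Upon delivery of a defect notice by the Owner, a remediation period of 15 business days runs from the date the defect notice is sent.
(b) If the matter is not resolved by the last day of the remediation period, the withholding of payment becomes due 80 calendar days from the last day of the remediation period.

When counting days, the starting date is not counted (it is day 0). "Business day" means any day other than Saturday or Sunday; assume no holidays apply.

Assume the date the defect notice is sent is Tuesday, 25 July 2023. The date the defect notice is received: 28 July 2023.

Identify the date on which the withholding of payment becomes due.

3 November 2023

The last day of the remediation period: 15 business days after Tuesday, 25 July 2023, skipping weekends — Jul 26, Jul 27, Jul 28, Jul 31, …, Aug 11, Aug 14, Aug 15 — lands on Tuesday, 15 August 2023.
Adding 80 calendar days to 15 August 2023 gives 3 November 2023, which is the date on which the withholding of payment becomes due.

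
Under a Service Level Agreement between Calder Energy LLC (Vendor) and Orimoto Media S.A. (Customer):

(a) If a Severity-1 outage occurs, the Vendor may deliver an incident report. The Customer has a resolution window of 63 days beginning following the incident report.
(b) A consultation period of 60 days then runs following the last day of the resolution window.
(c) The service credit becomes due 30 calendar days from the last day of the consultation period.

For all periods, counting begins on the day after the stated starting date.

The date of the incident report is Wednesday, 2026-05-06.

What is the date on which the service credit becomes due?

2026-10-06

Adding 63 calendar days to 2026-05-06 gives 2026-07-08, which is the last day of the resolution window.
Adding 60 calendar days to 2026-07-08 gives 2026-09-06, which is the last day of the consultation period.
Adding 30 calendar days to 2026-09-06 gives 2026-10-06, which is the date on which the service credit becomes due.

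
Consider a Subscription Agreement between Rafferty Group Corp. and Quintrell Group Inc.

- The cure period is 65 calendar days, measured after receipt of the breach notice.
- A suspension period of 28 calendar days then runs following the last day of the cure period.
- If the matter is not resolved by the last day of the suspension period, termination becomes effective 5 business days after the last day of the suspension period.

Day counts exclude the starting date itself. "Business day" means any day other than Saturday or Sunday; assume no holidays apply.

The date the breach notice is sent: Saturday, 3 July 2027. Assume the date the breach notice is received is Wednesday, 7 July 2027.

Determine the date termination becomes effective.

15 October 2027

The last day of the cure period: 65 calendar days after 7 July 2027 is 10 September 2027.
The last day of the suspension period: 28 calendar days after 10 September 2027 is 8 October 2027.
From Friday, 8 October 2027, 5 business days (Oct 11, Oct 12, Oct 13, Oct 14, Oct 15, skipping weekends) brings us to Friday, 15 October 2027, which is the date termination becomes effective.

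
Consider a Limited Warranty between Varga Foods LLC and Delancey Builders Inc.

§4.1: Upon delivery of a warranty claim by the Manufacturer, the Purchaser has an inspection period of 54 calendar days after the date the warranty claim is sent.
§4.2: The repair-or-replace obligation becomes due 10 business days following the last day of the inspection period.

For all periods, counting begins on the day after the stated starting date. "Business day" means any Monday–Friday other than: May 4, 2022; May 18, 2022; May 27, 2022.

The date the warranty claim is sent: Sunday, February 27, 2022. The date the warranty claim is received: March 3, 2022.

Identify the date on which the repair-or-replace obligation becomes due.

May 9, 2022

The last day of the inspection period: February 27, 2022 + 54 days = April 22, 2022.
The date on which the repair-or-replace obligation becomes due: 10 business days after Friday, April 22, 2022, skipping weekends and the listed holiday on May 4 — Apr 25, Apr 26, Apr 27, Apr 28, Apr 29, May 2, May 3, May 5, May 6, May 9 — lands on Monday, May 9, 2022.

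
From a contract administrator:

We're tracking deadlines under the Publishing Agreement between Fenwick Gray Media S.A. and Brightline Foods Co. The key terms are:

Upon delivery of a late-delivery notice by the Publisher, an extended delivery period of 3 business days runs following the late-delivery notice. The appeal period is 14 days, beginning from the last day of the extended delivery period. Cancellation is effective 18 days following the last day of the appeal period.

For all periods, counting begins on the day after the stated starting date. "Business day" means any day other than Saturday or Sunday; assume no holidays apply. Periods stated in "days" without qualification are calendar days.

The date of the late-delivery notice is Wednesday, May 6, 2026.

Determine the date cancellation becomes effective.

The last day of the extended delivery period: 3 business days after Wednesday, May 6, 2026, skipping weekends — May 7, May 8, May 11 — lands on Monday, May 11, 2026.
Adding 14 calendar days to May 11, 2026 gives May 25, 2026, which is the last day of the appeal period.
The date cancellation becomes effective: 18 calendar days after May 25, 2026 is June 12, 2026.

June 12, 2026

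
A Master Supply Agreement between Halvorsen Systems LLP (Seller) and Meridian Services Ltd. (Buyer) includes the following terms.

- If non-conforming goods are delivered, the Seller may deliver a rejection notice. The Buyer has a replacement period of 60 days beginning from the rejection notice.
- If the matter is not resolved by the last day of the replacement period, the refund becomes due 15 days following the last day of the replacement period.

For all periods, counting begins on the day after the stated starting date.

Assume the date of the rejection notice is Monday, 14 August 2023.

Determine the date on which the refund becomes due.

28 October 2023

The last day of the replacement period: 60 calendar days after 14 August 2023 is 13 October 2023.
The date on which the refund becomes due: 15 calendar days after 13 October 2023 is 28 October 2023.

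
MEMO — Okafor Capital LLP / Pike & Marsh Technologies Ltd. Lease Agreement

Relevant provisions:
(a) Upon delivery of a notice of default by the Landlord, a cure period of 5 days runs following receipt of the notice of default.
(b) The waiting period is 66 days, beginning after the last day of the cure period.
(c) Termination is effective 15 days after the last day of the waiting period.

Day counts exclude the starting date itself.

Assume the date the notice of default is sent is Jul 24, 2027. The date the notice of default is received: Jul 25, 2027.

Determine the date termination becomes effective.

Adding 5 calendar days to Jul 25, 2027 gives Jul 30, 2027, which is the last day of the cure period.
The last day of the waiting period: 66 calendar days after Jul 30, 2027 is Oct 4, 2027.
The date termination becomes effective: 15 calendar days after Oct 4, 2027 is Oct 19, 2027.

Oct 19, 2027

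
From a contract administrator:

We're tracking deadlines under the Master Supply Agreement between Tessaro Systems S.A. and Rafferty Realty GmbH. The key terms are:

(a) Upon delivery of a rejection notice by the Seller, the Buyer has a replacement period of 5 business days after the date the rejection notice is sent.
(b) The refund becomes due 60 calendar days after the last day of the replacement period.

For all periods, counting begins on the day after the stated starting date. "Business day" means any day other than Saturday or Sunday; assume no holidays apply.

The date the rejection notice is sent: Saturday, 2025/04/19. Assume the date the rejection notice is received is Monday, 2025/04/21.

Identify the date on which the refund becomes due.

2025/06/24

The last day of the replacement period: counting 5 business days from Saturday, 2025/04/19 (Apr 21, Apr 22, Apr 23, Apr 24, Apr 25, skipping weekends) reaches Friday, 2025/04/25.
The date on which the refund becomes due: 60 calendar days after 2025/04/25 is 2025/06/24.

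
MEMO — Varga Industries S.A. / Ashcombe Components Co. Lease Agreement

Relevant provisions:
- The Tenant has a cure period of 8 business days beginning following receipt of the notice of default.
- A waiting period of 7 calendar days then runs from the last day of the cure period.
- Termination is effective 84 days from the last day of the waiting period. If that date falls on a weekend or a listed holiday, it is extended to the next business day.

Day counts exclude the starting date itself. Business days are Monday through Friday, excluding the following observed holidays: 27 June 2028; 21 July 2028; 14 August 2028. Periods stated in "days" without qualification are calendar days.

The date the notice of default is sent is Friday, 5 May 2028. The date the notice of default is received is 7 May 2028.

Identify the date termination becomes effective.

16 August 2028

From Sunday, 7 May 2028, 8 business days (May 8, May 9, May 10, May 11, May 12, May 15, May 16, May 17, skipping weekends) brings us to Wednesday, 17 May 2028, which is the last day of the cure period.
The last day of the waiting period: 7 calendar days after 17 May 2028 is 24 May 2028.
The date termination becomes effective: 84 calendar days after 24 May 2028 is 16 August 2028. 16 August 2028 is a Wednesday and is not a listed holiday, so no roll-forward applies.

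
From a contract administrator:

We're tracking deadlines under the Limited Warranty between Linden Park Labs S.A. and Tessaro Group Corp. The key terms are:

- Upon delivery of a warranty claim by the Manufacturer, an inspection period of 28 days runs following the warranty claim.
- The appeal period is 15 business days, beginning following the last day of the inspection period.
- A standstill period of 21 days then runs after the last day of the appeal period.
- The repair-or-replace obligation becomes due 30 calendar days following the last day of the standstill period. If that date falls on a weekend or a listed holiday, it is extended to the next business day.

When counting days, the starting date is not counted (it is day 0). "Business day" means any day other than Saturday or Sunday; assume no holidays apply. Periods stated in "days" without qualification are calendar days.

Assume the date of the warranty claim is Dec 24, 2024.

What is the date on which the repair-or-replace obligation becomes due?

Adding 28 calendar days to Dec 24, 2024 gives Jan 21, 2025, which is the last day of the inspection period.
From Tuesday, Jan 21, 2025, 15 business days (Jan 22, Jan 23, Jan 24, Jan 27, …, Feb 7, Feb 10, Feb 11, skipping weekends) brings us to Tuesday, Feb 11, 2025, which is the last day of the appeal period.
The last day of the standstill period: 21 calendar days after Feb 11, 2025 is Mar 4, 2025.
The date on which the repair-or-replace obligation becomes due: 30 calendar days after Mar 4, 2025 is Apr 3, 2025. Apr 3, 2025 is a Thursday, so no roll-forward applies.

Apr 3, 2025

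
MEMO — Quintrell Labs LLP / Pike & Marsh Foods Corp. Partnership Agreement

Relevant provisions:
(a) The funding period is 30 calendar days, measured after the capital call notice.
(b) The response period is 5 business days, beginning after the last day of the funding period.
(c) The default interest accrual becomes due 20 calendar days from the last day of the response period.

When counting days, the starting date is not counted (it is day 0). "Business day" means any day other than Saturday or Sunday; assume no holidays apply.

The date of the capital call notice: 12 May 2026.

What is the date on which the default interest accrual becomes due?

The last day of the funding period: 12 May 2026 + 30 days = 11 June 2026.
The last day of the response period: 5 business days after Thursday, 11 June 2026, skipping weekends — Jun 12, Jun 15, Jun 16, Jun 17, Jun 18 — lands on Thursday, 18 June 2026.
The date on which the default interest accrual becomes due: 18 June 2026 + 20 days = 8 July 2026.

8 July 2026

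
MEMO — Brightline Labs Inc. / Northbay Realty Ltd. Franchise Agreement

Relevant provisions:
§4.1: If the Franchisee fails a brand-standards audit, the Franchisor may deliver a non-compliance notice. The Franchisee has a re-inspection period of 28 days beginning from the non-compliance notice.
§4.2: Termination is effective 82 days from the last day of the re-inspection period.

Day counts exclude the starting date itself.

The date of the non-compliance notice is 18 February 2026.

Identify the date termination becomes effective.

8 June 2026

The last day of the re-inspection period: 18 February 2026 + 28 days = 18 March 2026.
The date termination becomes effective: 82 calendar days after 18 March 2026 is 8 June 2026.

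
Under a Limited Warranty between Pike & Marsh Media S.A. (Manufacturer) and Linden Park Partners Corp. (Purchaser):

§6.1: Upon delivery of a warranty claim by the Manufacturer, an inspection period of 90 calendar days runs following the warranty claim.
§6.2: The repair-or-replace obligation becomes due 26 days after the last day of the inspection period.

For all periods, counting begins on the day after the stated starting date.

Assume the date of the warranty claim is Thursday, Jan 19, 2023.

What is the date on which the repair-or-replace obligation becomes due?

Adding 90 calendar days to Jan 19, 2023 gives Apr 19, 2023, which is the last day of the inspection period.
The date on which the repair-or-replace obligation becomes due: 26 calendar days after Apr 19, 2023 is May 15, 2023.

May 15, 2023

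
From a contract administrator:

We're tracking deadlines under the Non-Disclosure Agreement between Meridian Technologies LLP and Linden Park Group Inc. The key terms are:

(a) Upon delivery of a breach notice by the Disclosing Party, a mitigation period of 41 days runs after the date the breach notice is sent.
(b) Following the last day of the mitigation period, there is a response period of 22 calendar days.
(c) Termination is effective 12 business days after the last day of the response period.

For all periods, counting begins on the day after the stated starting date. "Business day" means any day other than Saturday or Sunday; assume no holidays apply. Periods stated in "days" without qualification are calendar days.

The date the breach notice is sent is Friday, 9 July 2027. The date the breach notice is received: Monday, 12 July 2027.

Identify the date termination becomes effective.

28 September 2027

The last day of the mitigation period: 9 July 2027 + 41 days = 19 August 2027.
The last day of the response period: 22 calendar days after 19 August 2027 is 10 September 2027.
The date termination becomes effective: 12 business days after Friday, 10 September 2027, skipping weekends — Sep 13, Sep 14, Sep 15, Sep 16, …, Sep 24, Sep 27, Sep 28 — lands on Tuesday, 28 September 2027.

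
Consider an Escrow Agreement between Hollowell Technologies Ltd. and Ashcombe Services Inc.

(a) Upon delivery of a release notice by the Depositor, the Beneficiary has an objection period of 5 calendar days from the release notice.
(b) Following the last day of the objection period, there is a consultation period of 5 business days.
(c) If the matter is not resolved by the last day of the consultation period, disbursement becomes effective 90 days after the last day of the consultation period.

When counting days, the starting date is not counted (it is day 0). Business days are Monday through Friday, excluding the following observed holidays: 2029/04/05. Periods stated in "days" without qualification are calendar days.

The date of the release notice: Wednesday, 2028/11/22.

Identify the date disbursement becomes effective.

The last day of the objection period: 5 calendar days after 2028/11/22 is 2028/11/27.
From Monday, 2028/11/27, 5 business days (Nov 28, Nov 29, Nov 30, Dec 1, Dec 4, skipping weekends) brings us to Monday, 2028/12/04, which is the last day of the consultation period.
Adding 90 calendar days to 2028/12/04 gives 2029/03/04, which is the date disbursement becomes effective.

2029/03/04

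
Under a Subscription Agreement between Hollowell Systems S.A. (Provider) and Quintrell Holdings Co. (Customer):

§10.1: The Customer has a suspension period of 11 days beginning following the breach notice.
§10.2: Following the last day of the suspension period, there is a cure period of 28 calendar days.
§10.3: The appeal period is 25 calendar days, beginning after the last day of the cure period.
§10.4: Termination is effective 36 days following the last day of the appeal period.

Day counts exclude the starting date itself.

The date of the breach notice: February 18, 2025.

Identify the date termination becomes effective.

May 29, 2025

Adding 11 calendar days to February 18, 2025 gives March 1, 2025, which is the last day of the suspension period.
Adding 28 calendar days to March 1, 2025 gives March 29, 2025, which is the last day of the cure period.
The last day of the appeal period: March 29, 2025 + 25 days = April 23, 2025.
The date termination becomes effective: April 23, 2025 + 36 days = May 29, 2025.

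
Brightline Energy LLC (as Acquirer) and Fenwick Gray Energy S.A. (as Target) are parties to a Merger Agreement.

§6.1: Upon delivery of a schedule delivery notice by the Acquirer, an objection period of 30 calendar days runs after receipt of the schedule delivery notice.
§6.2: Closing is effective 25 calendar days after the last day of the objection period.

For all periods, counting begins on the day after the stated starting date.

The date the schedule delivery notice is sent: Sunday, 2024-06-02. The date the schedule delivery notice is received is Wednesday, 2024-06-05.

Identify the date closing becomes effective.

2024-07-30

The last day of the objection period: 2024-06-05 + 30 days = 2024-07-05.
The date closing becomes effective: 25 calendar days after 2024-07-05 is 2024-07-30.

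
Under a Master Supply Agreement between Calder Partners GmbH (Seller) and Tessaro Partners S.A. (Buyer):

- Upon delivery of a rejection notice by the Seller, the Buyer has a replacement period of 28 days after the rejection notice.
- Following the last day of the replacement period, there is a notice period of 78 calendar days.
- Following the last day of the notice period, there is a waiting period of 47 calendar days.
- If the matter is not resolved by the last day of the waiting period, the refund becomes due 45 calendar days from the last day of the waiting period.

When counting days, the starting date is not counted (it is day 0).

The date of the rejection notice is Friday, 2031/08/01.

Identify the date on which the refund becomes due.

2032/02/15

The last day of the replacement period: 28 calendar days after 2031/08/01 is 2031/08/29.
The last day of the notice period: 2031/08/29 + 78 days = 2031/11/15.
The last day of the waiting period: 47 calendar days after 2031/11/15 is 2032/01/01.
The date on which the refund becomes due: 2032/01/01 + 45 days = 2032/02/15.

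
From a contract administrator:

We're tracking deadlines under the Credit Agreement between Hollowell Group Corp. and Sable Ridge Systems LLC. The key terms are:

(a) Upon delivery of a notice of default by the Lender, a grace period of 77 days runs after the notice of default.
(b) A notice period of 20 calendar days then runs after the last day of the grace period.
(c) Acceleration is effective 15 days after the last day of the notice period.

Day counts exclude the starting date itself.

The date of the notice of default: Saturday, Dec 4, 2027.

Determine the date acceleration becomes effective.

Adding 77 calendar days to Dec 4, 2027 gives Feb 19, 2028, which is the last day of the grace period.
Adding 20 calendar days to Feb 19, 2028 gives Mar 10, 2028, which is the last day of the notice period.
Adding 15 calendar days to Mar 10, 2028 gives Mar 25, 2028, which is the date acceleration becomes effective.

Mar 25, 2028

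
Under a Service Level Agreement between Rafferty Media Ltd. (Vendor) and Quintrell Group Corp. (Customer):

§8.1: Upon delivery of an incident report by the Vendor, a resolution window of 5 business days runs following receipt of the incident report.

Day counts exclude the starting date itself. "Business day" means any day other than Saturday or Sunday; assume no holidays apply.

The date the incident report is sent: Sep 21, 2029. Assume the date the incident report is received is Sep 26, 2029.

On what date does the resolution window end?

The last day of the resolution window: counting 5 business days from Wednesday, Sep 26, 2029 (Sep 27, Sep 28, Oct 1, Oct 2, Oct 3, skipping weekends) reaches Wednesday, Oct 3, 2029.

Oct 3, 2029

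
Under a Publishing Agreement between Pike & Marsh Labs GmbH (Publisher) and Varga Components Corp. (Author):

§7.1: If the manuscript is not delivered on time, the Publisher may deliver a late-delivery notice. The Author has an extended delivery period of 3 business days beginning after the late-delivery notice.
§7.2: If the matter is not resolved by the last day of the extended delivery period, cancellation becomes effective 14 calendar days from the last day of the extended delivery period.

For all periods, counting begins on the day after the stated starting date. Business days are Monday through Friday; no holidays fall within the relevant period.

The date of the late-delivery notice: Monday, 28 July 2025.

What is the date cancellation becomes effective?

The last day of the extended delivery period: counting 3 business days from Monday, 28 July 2025 (Jul 29, Jul 30, Jul 31, skipping weekends) reaches Thursday, 31 July 2025.
The date cancellation becomes effective: 31 July 2025 + 14 days = 14 August 2025.

14 August 2025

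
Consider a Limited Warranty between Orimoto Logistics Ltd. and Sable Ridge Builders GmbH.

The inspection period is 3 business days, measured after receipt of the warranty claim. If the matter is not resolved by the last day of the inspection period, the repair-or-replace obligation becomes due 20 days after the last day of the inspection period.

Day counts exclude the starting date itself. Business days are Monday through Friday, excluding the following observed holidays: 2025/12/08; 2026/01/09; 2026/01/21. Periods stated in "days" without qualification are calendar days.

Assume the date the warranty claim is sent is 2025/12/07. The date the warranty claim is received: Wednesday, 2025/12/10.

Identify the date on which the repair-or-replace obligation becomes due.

The last day of the inspection period: 3 business days after Wednesday, 2025/12/10, skipping weekends — Dec 11, Dec 12, Dec 15 — lands on Monday, 2025/12/15.
Adding 20 calendar days to 2025/12/15 gives 2026/01/04, which is the date on which the repair-or-replace obligation becomes due.

2026/01/04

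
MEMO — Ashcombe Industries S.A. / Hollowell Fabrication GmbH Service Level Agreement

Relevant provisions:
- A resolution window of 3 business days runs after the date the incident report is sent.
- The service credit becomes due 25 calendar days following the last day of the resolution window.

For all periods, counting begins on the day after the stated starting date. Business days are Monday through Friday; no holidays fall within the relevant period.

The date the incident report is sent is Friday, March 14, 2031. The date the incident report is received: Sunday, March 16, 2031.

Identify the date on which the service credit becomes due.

The last day of the resolution window: 3 business days after Friday, March 14, 2031, skipping weekends — Mar 17, Mar 18, Mar 19 — lands on Wednesday, March 19, 2031.
The date on which the service credit becomes due: March 19, 2031 + 25 days = April 13, 2031.

April 13, 2031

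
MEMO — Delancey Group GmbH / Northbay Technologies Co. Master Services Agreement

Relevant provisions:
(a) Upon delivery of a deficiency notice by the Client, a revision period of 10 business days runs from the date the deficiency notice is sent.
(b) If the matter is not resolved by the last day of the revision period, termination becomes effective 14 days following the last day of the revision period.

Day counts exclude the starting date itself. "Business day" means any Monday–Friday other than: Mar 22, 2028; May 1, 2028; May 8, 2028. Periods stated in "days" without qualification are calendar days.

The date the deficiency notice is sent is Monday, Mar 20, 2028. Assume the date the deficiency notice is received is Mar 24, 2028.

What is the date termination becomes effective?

Apr 18, 2028

From Monday, Mar 20, 2028, 10 business days (Mar 21, Mar 23, Mar 24, Mar 27, Mar 28, Mar 29, Mar 30, Mar 31, Apr 3, Apr 4, skipping weekends and the listed holiday on Mar 22) brings us to Tuesday, Apr 4, 2028, which is the last day of the revision period.
Adding 14 calendar days to Apr 4, 2028 gives Apr 18, 2028, which is the date termination becomes effective.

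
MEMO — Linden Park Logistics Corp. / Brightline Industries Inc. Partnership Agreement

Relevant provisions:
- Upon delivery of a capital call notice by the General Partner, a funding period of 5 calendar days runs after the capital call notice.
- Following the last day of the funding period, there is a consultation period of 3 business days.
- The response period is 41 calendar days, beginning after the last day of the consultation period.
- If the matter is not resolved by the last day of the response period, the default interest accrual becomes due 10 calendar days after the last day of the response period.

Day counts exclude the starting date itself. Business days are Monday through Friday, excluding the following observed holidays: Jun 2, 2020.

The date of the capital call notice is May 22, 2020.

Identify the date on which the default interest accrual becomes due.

Jul 22, 2020

The last day of the funding period: May 22, 2020 + 5 days = May 27, 2020.
The last day of the consultation period: counting 3 business days from Wednesday, May 27, 2020 (May 28, May 29, Jun 1, skipping weekends) reaches Monday, Jun 1, 2020.
The last day of the response period: 41 calendar days after Jun 1, 2020 is Jul 12, 2020.
The date on which the default interest accrual becomes due: 10 calendar days after Jul 12, 2020 is Jul 22, 2020.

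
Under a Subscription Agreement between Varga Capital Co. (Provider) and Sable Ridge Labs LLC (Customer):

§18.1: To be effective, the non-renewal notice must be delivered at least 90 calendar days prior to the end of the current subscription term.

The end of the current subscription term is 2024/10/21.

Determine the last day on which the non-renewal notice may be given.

2024/07/23

Counting back 90 calendar days from 2024/10/21 gives 2024/07/23.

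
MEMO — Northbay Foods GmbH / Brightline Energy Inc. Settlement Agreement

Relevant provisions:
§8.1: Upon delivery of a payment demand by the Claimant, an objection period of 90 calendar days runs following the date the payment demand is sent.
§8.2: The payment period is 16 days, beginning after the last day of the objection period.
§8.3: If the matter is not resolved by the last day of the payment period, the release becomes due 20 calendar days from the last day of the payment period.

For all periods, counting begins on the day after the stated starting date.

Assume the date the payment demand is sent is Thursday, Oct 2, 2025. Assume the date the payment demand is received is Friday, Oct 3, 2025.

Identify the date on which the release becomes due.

The last day of the objection period: 90 calendar days after Oct 2, 2025 is Dec 31, 2025.
The last day of the payment period: Dec 31, 2025 + 16 days = Jan 16, 2026.
Adding 20 calendar days to Jan 16, 2026 gives Feb 5, 2026, which is the date on which the release becomes due.

Feb 5, 2026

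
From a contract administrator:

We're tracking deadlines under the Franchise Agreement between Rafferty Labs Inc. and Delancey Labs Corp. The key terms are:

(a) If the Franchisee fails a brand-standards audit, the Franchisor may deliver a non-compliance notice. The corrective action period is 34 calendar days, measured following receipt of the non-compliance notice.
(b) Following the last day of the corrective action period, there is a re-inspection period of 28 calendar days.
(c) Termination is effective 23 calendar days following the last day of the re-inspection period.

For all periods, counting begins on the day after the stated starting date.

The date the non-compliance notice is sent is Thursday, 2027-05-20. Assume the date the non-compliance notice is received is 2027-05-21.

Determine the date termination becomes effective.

The last day of the corrective action period: 34 calendar days after 2027-05-21 is 2027-06-24.
The last day of the re-inspection period: 2027-06-24 + 28 days = 2027-07-22.
Adding 23 calendar days to 2027-07-22 gives 2027-08-14, which is the date termination becomes effective.

2027-08-14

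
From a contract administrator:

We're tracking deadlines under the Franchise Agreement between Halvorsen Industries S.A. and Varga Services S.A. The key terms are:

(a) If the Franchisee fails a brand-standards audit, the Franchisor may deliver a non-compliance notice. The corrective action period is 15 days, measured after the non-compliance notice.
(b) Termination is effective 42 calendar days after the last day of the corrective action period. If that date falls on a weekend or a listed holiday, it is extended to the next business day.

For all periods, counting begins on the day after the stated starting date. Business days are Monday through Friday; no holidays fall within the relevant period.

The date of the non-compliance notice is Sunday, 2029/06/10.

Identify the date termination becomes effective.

2029/08/06

The last day of the corrective action period: 2029/06/10 + 15 days = 2029/06/25.
The date termination becomes effective: 42 calendar days after 2029/06/25 is 2029/08/06. 2029/08/06 is a Monday, so no roll-forward applies.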